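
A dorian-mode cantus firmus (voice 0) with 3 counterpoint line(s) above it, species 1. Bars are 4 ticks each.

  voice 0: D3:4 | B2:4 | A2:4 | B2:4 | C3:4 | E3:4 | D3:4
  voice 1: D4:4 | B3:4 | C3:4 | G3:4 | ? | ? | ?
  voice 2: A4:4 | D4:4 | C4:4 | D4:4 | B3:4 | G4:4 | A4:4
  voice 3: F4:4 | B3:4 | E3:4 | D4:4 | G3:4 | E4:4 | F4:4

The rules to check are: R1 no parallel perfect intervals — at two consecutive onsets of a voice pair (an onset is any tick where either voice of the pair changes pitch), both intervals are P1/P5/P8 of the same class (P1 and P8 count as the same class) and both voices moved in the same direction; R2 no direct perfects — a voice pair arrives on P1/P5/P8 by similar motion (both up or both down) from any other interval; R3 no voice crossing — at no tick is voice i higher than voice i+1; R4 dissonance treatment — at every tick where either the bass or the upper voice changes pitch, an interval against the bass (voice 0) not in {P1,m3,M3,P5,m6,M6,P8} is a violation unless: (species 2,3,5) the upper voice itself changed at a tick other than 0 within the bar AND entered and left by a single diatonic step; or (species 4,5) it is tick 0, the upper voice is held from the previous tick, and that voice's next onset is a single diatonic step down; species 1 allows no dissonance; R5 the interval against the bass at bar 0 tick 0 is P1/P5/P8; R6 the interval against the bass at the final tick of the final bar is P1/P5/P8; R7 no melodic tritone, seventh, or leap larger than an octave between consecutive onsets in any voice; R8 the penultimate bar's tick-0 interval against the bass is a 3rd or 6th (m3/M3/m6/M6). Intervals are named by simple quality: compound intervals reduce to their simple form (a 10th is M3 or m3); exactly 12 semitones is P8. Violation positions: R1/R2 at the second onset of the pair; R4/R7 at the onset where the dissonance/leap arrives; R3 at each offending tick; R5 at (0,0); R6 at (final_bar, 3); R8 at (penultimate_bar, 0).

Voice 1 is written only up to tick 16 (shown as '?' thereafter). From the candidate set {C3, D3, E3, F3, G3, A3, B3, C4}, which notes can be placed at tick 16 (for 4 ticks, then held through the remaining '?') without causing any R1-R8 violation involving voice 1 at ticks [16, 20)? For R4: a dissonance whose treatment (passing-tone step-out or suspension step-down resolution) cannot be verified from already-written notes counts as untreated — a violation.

C3: violates R1
D3: violates R4
E3: violates R1
F3: violates R4
G3: legal
A3: legal
B3: violates R4
C4: violates R2,R3

{A3, G3}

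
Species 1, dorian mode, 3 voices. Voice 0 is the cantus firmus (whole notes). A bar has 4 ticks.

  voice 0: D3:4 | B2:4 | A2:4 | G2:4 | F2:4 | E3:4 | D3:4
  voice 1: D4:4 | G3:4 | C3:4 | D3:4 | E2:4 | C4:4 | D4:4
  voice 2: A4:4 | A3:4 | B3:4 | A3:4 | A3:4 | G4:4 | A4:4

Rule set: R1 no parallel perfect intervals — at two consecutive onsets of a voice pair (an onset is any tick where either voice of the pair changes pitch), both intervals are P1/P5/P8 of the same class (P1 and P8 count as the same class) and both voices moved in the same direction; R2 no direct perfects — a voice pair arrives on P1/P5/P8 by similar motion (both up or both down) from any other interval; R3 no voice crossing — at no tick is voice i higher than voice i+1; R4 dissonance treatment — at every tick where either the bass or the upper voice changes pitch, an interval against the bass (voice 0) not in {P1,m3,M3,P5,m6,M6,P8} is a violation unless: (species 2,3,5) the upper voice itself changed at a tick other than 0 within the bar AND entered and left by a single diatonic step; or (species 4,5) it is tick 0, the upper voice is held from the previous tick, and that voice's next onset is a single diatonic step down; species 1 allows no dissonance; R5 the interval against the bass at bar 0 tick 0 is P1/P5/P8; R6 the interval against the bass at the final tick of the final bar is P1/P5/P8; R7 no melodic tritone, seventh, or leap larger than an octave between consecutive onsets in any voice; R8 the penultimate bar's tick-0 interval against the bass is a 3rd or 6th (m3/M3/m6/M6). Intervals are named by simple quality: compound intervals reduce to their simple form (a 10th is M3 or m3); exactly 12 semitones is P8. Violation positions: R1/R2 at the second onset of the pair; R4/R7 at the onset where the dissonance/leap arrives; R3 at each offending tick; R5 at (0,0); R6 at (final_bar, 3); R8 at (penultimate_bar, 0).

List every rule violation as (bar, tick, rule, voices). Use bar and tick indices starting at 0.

(1, 0, R4, (0, 2))
(2, 0, R4, (0, 2))
(3, 0, R4, (0, 2))
(4, 0, R3, (0, 1))
(4, 0, R4, (0, 1))
(4, 0, R7, (1,))
(4, 1, R3, (0, 1))
(4, 2, R3, (0, 1))
(4, 3, R3, (0, 1))
(5, 0, R2, (1, 2))
(5, 0, R7, (0,))
(5, 0, R7, (1,))
(5, 0, R7, (2,))
(6, 0, R1, (1, 2))

bar 0: v0=D3 v1=D4 v2=A4 downbeat P5
bar 1: v0=B2 v1=G3 v2=A3 downbeat m7
bar 2: v0=A2 v1=C3 v2=B3 downbeat M2
bar 3: v0=G2 v1=D3 v2=A3 downbeat M2
bar 4: v0=F2 v1=E2 v2=A3 downbeat M3
bar 5: v0=E3 v1=C4 v2=G4 downbeat m3
bar 6: v0=D3 v1=D4 v2=A4 downbeat P5
  -> R4 @ bar 1 tick 0 v(0, 2): B2/A3 m7 untreated
  -> R4 @ bar 2 tick 0 v(0, 2): A2/B3 M2 untreated
  -> R4 @ bar 3 tick 0 v(0, 2): G2/A3 M2 untreated
  -> R3 @ bar 4 tick 0 v(0, 1): F2 above E2
  -> R4 @ bar 4 tick 0 v(0, 1): F2/E2 m2 untreated
  -> R7 @ bar 4 tick 0 v(1,): D3->E2 leap 10st
  -> R3 @ bar 4 tick 1 v(0, 1): F2 above E2
  -> R3 @ bar 4 tick 2 v(0, 1): F2 above E2
  -> R3 @ bar 4 tick 3 v(0, 1): F2 above E2
  -> R2 @ bar 5 tick 0 v(1, 2): E2/A3 P4 -> C4/G4 P5 similar
  -> R7 @ bar 5 tick 0 v(0,): F2->E3 leap 11st
  -> R7 @ bar 5 tick 0 v(1,): E2->C4 leap 20st
  -> R7 @ bar 5 tick 0 v(2,): A3->G4 leap 10st
  -> R1 @ bar 6 tick 0 v(1, 2): C4/G4 P5 -> D4/A4 P5 similar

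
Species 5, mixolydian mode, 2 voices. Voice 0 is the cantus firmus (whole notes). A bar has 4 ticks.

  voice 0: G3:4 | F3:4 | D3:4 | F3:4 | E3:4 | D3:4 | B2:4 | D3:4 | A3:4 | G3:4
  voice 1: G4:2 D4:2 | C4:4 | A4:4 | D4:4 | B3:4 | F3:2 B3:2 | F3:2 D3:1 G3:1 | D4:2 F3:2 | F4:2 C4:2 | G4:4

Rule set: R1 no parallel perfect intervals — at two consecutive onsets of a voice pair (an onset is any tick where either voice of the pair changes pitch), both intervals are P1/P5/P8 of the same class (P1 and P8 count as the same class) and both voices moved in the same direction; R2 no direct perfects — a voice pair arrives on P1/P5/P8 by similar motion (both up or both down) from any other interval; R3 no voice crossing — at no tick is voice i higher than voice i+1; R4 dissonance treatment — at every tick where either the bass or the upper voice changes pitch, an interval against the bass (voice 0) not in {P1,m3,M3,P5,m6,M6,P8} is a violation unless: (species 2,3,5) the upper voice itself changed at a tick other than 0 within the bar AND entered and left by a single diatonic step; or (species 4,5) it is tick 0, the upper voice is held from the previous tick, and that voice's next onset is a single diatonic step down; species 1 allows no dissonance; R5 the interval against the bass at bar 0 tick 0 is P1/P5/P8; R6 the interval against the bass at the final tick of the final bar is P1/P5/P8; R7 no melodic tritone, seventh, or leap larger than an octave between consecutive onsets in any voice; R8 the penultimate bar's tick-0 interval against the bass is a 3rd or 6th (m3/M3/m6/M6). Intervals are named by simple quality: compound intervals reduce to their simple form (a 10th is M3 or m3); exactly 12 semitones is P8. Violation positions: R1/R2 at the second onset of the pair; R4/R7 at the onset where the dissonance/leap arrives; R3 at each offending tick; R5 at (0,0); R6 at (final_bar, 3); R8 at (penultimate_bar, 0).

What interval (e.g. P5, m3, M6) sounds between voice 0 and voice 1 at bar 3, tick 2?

M6

voice 0=F3 voice 1=D4 -> M6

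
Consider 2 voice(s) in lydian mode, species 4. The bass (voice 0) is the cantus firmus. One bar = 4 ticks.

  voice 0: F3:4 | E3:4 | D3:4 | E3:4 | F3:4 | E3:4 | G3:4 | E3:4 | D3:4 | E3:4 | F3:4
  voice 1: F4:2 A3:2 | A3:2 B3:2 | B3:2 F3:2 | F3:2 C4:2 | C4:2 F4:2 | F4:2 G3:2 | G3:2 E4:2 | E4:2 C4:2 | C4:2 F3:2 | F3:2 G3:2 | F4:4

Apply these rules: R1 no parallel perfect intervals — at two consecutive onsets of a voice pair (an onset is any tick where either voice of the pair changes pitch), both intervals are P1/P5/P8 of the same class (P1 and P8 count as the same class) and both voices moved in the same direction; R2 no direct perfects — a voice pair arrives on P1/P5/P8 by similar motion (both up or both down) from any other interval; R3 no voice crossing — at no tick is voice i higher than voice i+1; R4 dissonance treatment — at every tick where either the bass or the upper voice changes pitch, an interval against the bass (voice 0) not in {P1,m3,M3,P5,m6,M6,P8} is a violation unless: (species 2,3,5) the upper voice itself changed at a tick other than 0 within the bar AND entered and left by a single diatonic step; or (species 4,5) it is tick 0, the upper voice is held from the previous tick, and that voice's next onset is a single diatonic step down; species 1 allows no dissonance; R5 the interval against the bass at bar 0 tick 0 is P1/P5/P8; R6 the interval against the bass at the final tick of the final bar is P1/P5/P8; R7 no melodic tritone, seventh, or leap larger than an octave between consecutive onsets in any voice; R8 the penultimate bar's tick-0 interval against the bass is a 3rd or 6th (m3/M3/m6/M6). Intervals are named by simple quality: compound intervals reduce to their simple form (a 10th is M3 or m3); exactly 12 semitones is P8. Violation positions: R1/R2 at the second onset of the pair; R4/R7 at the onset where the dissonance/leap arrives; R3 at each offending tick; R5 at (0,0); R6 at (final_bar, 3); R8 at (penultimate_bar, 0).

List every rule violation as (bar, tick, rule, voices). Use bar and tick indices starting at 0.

(1, 0, R4, (0, 1))
(2, 2, R7, (1,))
(3, 0, R4, (0, 1))
(5, 0, R4, (0, 1))
(5, 2, R7, (1,))
(8, 0, R4, (0, 1))
(9, 0, R4, (0, 1))
(9, 0, R8, (0, 1))
(10, 0, R2, (0, 1))
(10, 0, R7, (1,))

bar 0: v0=F3 v1=F4 downbeat P8
bar 1: v0=E3 v1=A3 downbeat P4
bar 2: v0=D3 v1=B3 downbeat M6
bar 3: v0=E3 v1=F3 downbeat m2
bar 4: v0=F3 v1=C4 downbeat P5
bar 5: v0=E3 v1=F4 downbeat m2
bar 6: v0=G3 v1=G3 downbeat P1
bar 7: v0=E3 v1=E4 downbeat P8
bar 8: v0=D3 v1=C4 downbeat m7
bar 9: v0=E3 v1=F3 downbeat m2
bar 10: v0=F3 v1=F4 downbeat P8
  -> R4 @ bar 1 tick 0 v(0, 1): E3/A3 P4 untreated
  -> R7 @ bar 2 tick 2 v(1,): B3->F3 leap 6st
  -> R4 @ bar 3 tick 0 v(0, 1): E3/F3 m2 untreated
  -> R4 @ bar 5 tick 0 v(0, 1): E3/F4 m2 untreated
  -> R7 @ bar 5 tick 2 v(1,): F4->G3 leap 10st
  -> R4 @ bar 8 tick 0 v(0, 1): D3/C4 m7 untreated
  -> R4 @ bar 9 tick 0 v(0, 1): E3/F3 m2 untreated
  -> R8 @ bar 9 tick 0 v(0, 1): penult m2 not 3rd/6th
  -> R2 @ bar 10 tick 0 v(0, 1): E3/G3 m3 -> F3/F4 P8 similar
  -> R7 @ bar 10 tick 0 v(1,): G3->F4 leap 10st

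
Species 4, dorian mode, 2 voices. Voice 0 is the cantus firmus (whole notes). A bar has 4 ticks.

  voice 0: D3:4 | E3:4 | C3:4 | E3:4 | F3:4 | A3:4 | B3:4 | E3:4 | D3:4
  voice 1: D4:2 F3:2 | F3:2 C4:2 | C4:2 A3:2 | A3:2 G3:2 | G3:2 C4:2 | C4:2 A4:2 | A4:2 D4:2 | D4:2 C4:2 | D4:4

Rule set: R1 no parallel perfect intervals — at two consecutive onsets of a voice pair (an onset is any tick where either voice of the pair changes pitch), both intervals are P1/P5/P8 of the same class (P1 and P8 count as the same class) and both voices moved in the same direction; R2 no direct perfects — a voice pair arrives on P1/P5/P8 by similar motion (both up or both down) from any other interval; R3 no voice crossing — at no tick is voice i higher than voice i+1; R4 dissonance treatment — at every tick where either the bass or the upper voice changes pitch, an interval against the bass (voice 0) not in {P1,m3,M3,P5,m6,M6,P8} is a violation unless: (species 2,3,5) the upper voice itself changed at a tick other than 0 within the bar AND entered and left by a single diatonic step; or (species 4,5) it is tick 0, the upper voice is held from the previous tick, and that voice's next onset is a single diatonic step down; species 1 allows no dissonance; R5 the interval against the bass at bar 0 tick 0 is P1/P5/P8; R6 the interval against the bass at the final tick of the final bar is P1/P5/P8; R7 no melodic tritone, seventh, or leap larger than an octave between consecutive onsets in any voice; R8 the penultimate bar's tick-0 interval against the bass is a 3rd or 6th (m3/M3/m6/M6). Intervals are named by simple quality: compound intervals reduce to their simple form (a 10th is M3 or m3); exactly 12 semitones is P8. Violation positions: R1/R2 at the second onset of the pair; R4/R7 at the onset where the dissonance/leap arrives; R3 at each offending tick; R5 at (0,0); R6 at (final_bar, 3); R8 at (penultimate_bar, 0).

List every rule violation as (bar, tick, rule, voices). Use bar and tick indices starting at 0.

(1, 0, R4, (0, 1))
(4, 0, R4, (0, 1))
(6, 0, R4, (0, 1))
(7, 0, R8, (0, 1))

bar 0: v0=D3 v1=D4 downbeat P8
bar 1: v0=E3 v1=F3 downbeat m2
bar 2: v0=C3 v1=C4 downbeat P8
bar 3: v0=E3 v1=A3 downbeat P4
bar 4: v0=F3 v1=G3 downbeat M2
bar 5: v0=A3 v1=C4 downbeat m3
bar 6: v0=B3 v1=A4 downbeat m7
bar 7: v0=E3 v1=D4 downbeat m7
bar 8: v0=D3 v1=D4 downbeat P8
  -> R4 @ bar 1 tick 0 v(0, 1): E3/F3 m2 untreated
  -> R4 @ bar 4 tick 0 v(0, 1): F3/G3 M2 untreated
  -> R4 @ bar 6 tick 0 v(0, 1): B3/A4 m7 untreated
  -> R8 @ bar 7 tick 0 v(0, 1): penult m7 not 3rd/6th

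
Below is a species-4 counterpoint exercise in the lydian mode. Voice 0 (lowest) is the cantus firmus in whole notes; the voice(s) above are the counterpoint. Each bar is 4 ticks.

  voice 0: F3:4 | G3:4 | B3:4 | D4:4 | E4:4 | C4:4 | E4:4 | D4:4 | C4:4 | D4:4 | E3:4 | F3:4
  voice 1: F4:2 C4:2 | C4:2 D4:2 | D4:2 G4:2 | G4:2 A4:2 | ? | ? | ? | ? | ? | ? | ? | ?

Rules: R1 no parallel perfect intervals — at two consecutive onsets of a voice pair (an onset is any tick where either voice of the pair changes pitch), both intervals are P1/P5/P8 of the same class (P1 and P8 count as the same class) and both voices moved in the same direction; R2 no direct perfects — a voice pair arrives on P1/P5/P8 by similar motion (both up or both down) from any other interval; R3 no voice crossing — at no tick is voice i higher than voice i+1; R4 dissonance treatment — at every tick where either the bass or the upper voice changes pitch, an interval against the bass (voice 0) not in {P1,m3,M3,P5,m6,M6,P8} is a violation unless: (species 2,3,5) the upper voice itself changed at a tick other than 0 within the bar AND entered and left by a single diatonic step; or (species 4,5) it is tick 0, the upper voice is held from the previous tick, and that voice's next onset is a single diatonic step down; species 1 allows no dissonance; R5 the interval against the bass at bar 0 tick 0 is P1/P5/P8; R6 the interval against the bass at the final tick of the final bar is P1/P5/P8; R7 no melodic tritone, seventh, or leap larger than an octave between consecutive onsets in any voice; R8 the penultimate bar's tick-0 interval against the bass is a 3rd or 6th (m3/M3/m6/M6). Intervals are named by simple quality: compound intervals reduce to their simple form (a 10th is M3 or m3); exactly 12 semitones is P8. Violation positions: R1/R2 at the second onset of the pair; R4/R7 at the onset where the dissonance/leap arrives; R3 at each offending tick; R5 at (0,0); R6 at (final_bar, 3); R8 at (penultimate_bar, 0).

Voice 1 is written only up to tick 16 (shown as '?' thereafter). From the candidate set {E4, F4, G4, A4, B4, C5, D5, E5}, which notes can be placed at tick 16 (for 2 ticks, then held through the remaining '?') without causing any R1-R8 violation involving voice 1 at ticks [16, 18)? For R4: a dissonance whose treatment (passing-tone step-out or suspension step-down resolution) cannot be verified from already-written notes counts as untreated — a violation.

E4: legal
F4: violates R4
G4: legal
A4: violates R4
B4: violates R1
C5: legal
D5: violates R4
E5: violates R2

{C5, E4, G4}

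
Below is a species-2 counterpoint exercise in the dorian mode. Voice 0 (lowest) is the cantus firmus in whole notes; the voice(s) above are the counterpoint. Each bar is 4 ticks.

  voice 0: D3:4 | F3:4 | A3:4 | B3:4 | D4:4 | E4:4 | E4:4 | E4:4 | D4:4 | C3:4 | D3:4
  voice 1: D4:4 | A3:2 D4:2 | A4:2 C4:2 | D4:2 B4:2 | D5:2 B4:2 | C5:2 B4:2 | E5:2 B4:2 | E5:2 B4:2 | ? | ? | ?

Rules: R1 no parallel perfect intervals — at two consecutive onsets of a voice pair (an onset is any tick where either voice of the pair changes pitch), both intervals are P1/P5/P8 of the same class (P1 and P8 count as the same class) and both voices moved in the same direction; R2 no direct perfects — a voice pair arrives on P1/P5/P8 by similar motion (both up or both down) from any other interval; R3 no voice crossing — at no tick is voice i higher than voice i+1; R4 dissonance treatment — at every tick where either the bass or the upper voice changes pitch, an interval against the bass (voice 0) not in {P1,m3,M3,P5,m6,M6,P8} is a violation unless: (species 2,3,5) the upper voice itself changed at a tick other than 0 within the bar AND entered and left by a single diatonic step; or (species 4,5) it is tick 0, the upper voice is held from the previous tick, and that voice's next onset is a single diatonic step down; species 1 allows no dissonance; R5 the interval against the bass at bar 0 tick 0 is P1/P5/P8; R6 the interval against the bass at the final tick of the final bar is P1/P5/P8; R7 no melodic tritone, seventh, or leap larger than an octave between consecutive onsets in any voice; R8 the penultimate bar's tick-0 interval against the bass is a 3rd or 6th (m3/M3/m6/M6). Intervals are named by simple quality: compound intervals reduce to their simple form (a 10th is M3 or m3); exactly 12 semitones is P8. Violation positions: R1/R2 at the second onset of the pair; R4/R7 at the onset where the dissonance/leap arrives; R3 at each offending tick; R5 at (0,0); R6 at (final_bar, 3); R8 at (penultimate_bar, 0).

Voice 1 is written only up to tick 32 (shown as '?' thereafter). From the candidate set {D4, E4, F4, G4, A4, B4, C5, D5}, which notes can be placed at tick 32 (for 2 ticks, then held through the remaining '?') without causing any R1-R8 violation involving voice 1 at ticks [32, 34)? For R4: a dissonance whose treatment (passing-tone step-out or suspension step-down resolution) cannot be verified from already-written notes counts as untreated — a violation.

D4: violates R2
E4: violates R4
F4: violates R7
G4: violates R4
A4: violates R1
B4: legal
C5: violates R4
D5: legal

{B4, D5}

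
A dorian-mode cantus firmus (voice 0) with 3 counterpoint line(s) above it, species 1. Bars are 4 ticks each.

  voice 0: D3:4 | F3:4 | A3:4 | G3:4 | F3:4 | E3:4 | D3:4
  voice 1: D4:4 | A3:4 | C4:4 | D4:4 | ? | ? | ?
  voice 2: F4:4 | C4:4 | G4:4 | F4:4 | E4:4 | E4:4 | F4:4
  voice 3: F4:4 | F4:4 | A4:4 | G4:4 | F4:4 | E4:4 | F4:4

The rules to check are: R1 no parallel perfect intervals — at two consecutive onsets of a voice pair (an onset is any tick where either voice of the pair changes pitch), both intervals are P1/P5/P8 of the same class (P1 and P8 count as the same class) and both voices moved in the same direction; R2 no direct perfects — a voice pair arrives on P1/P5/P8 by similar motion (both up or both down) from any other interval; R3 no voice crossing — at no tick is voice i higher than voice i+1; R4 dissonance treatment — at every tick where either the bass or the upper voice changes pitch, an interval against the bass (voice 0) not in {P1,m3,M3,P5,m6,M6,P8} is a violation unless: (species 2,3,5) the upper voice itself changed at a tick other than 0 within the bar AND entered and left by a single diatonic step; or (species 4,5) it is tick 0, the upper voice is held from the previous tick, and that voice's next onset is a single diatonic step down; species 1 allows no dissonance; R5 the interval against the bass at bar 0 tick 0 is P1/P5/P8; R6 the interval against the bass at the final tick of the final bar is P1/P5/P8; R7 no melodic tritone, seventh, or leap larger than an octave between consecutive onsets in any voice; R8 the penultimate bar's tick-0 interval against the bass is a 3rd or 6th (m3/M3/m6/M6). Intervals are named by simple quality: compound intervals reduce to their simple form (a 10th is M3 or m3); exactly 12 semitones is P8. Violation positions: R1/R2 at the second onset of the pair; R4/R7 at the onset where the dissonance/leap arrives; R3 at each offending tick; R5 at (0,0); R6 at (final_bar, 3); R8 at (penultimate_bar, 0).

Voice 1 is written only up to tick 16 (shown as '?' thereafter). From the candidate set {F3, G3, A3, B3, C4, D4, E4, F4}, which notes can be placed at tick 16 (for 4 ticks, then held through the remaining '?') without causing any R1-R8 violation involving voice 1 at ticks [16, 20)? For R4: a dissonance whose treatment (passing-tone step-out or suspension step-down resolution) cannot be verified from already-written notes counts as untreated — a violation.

{D4}

F3: violates R2
G3: violates R4
A3: violates R2
B3: violates R4
C4: violates R1
D4: legal
E4: violates R4
F4: violates R3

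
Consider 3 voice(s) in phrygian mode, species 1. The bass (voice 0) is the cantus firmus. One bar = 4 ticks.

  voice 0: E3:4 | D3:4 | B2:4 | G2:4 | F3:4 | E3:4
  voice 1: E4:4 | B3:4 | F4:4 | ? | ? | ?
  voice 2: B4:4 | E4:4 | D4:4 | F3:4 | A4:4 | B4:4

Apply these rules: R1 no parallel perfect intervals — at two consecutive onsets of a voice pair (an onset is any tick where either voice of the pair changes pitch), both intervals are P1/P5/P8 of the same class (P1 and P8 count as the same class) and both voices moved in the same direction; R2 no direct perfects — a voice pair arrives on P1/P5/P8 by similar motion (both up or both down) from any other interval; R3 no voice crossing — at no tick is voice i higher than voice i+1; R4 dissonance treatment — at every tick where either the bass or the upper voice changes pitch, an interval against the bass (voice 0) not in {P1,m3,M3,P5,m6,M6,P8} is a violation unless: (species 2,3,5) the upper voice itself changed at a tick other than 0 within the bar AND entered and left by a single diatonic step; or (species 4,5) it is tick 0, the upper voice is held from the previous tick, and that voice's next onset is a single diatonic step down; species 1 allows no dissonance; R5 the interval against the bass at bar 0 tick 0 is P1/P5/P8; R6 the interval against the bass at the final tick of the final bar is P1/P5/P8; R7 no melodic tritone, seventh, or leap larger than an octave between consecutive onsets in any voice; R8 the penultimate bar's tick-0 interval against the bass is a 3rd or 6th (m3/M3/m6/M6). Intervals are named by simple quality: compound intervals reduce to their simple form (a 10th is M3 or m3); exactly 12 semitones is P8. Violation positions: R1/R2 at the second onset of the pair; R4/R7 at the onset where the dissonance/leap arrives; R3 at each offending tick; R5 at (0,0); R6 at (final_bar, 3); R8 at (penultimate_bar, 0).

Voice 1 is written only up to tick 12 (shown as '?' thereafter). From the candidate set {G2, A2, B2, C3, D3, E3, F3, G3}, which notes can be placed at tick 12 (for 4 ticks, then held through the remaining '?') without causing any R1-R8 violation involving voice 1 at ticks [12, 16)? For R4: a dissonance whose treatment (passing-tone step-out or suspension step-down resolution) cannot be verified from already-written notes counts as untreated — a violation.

{}

G2: violates R2,R7
A2: violates R4,R7
B2: violates R7
C3: violates R4,R7
D3: violates R2,R7
E3: violates R7
F3: violates R2,R4
G3: violates R2,R3,R7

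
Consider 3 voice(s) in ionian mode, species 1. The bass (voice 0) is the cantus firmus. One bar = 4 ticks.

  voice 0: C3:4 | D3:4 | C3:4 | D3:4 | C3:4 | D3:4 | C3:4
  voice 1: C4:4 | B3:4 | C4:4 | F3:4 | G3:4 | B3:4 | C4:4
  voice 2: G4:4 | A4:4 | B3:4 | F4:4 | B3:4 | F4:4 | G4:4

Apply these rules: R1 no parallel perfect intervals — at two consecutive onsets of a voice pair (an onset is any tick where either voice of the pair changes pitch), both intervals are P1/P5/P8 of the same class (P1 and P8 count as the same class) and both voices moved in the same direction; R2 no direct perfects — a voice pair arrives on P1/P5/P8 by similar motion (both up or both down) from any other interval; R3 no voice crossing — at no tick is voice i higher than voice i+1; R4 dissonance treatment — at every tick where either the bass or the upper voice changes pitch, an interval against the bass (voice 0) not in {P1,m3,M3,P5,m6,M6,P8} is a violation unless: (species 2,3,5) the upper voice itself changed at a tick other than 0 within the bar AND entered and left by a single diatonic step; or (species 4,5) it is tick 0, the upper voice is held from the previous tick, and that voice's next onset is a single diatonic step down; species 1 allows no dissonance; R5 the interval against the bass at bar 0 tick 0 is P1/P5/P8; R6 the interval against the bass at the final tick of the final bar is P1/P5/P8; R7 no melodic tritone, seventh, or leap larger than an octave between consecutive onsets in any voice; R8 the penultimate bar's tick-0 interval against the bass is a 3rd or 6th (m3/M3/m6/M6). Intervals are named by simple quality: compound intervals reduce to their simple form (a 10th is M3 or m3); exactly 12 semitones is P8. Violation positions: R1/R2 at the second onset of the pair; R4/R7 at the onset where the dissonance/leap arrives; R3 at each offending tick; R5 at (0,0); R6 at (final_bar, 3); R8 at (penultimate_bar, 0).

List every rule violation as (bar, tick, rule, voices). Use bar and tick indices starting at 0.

bar 0: v0=C3 v1=C4 v2=G4 downbeat P5
bar 1: v0=D3 v1=B3 v2=A4 downbeat P5
bar 2: v0=C3 v1=C4 v2=B3 downbeat M7
bar 3: v0=D3 v1=F3 v2=F4 downbeat m3
bar 4: v0=C3 v1=G3 v2=B3 downbeat M7
bar 5: v0=D3 v1=B3 v2=F4 downbeat m3
bar 6: v0=C3 v1=C4 v2=G4 downbeat P5
  -> R1 @ bar 1 tick 0 v(0, 2): C3/G4 P5 -> D3/A4 P5 similar
  -> R3 @ bar 2 tick 0 v(1, 2): C4 above B3
  -> R4 @ bar 2 tick 0 v(0, 2): C3/B3 M7 untreated
  -> R7 @ bar 2 tick 0 v(2,): A4->B3 leap 10st
  -> R3 @ bar 2 tick 1 v(1, 2): C4 above B3
  -> R3 @ bar 2 tick 2 v(1, 2): C4 above B3
  -> R3 @ bar 2 tick 3 v(1, 2): C4 above B3
  -> R7 @ bar 3 tick 0 v(2,): B3->F4 leap 6st
  -> R4 @ bar 4 tick 0 v(0, 2): C3/B3 M7 untreated
  -> R7 @ bar 4 tick 0 v(2,): F4->B3 leap 6st
  -> R7 @ bar 5 tick 0 v(2,): B3->F4 leap 6st
  -> R2 @ bar 6 tick 0 v(1, 2): B3/F4 TT -> C4/G4 P5 similar

(1, 0, R1, (0, 2))
(2, 0, R3, (1, 2))
(2, 0, R4, (0, 2))
(2, 0, R7, (2,))
(2, 1, R3, (1, 2))
(2, 2, R3, (1, 2))
(2, 3, R3, (1, 2))
(3, 0, R7, (2,))
(4, 0, R4, (0, 2))
(4, 0, R7, (2,))
(5, 0, R7, (2,))
(6, 0, R2, (1, 2))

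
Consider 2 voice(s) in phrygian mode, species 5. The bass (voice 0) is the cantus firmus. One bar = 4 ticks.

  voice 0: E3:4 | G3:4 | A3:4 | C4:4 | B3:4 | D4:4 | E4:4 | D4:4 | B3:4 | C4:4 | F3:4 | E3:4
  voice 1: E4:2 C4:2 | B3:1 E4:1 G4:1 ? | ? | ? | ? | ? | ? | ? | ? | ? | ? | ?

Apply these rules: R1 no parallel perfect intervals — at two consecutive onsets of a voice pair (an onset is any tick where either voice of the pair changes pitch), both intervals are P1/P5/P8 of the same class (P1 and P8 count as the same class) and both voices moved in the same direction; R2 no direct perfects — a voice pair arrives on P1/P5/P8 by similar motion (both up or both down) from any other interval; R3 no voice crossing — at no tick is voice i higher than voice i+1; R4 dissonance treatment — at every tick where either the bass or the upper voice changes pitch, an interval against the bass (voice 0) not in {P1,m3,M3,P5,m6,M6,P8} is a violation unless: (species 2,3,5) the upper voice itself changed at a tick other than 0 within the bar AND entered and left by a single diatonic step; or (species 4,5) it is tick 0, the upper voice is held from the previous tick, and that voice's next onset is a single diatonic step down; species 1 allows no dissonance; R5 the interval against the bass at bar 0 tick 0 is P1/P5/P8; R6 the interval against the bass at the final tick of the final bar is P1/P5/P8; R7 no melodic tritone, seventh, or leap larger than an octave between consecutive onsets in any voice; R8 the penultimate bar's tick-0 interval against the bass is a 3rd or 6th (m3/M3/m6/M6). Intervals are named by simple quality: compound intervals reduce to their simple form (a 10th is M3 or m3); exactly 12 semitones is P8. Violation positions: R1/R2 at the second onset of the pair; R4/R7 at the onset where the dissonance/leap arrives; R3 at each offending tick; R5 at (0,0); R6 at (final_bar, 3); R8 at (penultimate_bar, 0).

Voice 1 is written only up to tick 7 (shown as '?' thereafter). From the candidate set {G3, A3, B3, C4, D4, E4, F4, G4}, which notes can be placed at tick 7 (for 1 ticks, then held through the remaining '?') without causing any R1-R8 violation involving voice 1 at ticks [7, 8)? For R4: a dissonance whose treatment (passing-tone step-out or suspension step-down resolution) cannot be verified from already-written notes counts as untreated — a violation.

{B3, D4, E4, G3, G4}

G3: legal
A3: violates R4,R7
B3: legal
C4: violates R4
D4: legal
E4: legal
F4: violates R4
G4: legal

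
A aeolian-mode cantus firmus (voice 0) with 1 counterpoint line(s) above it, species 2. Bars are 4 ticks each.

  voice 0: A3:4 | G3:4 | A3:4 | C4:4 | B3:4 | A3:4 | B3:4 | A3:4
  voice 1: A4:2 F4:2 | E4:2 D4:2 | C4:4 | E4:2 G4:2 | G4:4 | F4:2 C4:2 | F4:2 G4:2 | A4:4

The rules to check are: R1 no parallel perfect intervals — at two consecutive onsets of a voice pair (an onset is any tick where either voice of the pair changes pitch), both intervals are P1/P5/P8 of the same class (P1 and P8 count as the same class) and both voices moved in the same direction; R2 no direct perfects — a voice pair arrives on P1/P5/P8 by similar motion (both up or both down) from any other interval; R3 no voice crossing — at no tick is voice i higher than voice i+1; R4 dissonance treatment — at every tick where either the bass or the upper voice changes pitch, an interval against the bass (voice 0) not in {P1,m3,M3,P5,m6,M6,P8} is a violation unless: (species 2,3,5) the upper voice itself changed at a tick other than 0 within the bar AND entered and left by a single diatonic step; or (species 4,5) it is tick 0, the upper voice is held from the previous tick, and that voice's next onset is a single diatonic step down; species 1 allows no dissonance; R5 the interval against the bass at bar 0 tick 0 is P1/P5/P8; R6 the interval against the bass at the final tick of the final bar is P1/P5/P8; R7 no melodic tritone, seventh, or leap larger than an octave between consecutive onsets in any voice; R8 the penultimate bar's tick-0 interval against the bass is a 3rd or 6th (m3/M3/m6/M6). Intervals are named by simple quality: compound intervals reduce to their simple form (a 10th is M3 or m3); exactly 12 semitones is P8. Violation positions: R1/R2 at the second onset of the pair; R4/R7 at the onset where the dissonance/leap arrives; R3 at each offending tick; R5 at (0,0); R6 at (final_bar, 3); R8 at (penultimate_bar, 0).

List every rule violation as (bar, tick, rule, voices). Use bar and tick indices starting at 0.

(6, 0, R4, (0, 1))
(6, 0, R8, (0, 1))

bar 0: v0=A3 v1=A4 downbeat P8
bar 1: v0=G3 v1=E4 downbeat M6
bar 2: v0=A3 v1=C4 downbeat m3
bar 3: v0=C4 v1=E4 downbeat M3
bar 4: v0=B3 v1=G4 downbeat m6
bar 5: v0=A3 v1=F4 downbeat m6
bar 6: v0=B3 v1=F4 downbeat TT
bar 7: v0=A3 v1=A4 downbeat P8
  -> R4 @ bar 6 tick 0 v(0, 1): B3/F4 TT untreated
  -> R8 @ bar 6 tick 0 v(0, 1): penult TT not 3rd/6th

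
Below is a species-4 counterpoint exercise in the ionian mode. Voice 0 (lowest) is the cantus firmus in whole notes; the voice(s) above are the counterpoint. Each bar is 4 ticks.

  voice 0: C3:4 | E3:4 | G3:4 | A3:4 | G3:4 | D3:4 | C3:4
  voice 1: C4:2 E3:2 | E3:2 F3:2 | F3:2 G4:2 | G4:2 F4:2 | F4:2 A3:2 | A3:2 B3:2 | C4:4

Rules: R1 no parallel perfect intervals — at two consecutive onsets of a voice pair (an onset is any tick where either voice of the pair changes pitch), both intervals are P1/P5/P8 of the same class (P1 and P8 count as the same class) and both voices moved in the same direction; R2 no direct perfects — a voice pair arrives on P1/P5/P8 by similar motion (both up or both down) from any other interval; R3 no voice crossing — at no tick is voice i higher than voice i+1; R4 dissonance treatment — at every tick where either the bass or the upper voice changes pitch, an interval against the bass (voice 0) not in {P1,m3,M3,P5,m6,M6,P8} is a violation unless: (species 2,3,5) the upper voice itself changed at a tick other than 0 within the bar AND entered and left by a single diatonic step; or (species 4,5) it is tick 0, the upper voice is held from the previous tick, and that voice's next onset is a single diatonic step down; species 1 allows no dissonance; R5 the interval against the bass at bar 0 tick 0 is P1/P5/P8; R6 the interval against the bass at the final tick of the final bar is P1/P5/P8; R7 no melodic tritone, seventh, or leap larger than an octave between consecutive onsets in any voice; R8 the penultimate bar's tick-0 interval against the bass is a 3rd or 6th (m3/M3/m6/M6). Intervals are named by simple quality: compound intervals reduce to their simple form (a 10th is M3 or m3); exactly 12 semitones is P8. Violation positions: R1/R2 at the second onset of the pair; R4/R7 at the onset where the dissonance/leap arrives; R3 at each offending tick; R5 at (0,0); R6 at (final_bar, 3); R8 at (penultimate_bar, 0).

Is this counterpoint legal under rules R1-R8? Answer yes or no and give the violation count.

No (8 violations)

bar 0: v0=C3 v1=C4 (P8)
bar 1: v0=E3 v1=E3 (P1)
bar 2: v0=G3 v1=F3 (M2)
bar 3: v0=A3 v1=G4 (m7)
bar 4: v0=G3 v1=F4 (m7)
bar 5: v0=D3 v1=A3 (P5)
bar 6: v0=C3 v1=C4 (P8)
  R4 @ bar1.2: E3/F3 m2 untreated
  R3 @ bar2.0: G3 above F3
  R4 @ bar2.0: G3/F3 M2 untreated
  R3 @ bar2.1: G3 above F3
  R7 @ bar2.2: F3->G4 leap 14st
  R4 @ bar4.0: G3/F4 m7 untreated
  R4 @ bar4.2: G3/A3 M2 untreated
  R8 @ bar5.0: penult P5 not 3rd/6th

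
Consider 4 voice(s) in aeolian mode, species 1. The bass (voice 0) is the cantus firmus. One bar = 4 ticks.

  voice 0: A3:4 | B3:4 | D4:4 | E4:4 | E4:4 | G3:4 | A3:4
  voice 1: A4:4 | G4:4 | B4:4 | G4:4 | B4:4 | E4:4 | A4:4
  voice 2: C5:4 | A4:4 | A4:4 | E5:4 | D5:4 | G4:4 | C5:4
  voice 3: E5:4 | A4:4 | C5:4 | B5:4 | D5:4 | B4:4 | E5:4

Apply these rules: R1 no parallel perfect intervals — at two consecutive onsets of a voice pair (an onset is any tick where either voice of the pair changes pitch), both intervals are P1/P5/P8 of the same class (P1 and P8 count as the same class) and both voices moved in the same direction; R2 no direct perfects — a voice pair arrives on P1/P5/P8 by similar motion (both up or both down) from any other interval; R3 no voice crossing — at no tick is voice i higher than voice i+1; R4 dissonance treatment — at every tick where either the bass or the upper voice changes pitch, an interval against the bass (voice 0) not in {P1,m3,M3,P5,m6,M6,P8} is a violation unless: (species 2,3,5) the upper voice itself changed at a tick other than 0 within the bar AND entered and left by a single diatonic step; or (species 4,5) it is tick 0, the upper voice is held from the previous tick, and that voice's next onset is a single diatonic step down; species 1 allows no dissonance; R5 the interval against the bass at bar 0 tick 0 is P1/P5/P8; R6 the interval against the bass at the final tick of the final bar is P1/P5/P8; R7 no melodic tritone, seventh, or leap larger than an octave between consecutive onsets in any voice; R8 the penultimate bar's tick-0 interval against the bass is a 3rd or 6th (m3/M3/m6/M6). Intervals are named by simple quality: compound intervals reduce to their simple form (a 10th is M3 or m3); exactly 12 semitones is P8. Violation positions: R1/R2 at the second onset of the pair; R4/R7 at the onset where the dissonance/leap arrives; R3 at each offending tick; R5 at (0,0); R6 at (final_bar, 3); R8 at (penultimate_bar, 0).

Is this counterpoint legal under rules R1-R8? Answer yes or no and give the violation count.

No (23 violations)

bar 0: v0=A3 v1=A4 v2=C5 v3=E5 (P5)
bar 1: v0=B3 v1=G4 v2=A4 v3=A4 (m7)
bar 2: v0=D4 v1=B4 v2=A4 v3=C5 (m7)
bar 3: v0=E4 v1=G4 v2=E5 v3=B5 (P5)
bar 4: v0=E4 v1=B4 v2=D5 v3=D5 (m7)
bar 5: v0=G3 v1=E4 v2=G4 v3=B4 (M3)
bar 6: v0=A3 v1=A4 v2=C5 v3=E5 (P5)
  R5 @ bar0.0: opens on m3
  R2 @ bar1.0: C5/E5 M3 -> A4/A4 P1 similar
  R4 @ bar1.0: B3/A4 m7 untreated
  R4 @ bar1.0: B3/A4 m7 untreated
  R3 @ bar2.0: B4 above A4
  R4 @ bar2.0: D4/C5 m7 untreated
  R3 @ bar2.1: B4 above A4
  R3 @ bar2.2: B4 above A4
  R3 @ bar2.3: B4 above A4
  R2 @ bar3.0: D4/A4 P5 -> E4/E5 P8 similar
  R2 @ bar3.0: D4/C5 m7 -> E4/B5 P5 similar
  R2 @ bar3.0: A4/C5 m3 -> E5/B5 P5 similar
  R7 @ bar3.0: C5->B5 leap 11st
  R2 @ bar4.0: E5/B5 P5 -> D5/D5 P1 similar
  R4 @ bar4.0: E4/D5 m7 untreated
  R4 @ bar4.0: E4/D5 m7 untreated
  R2 @ bar5.0: E4/D5 m7 -> G3/G4 P8 similar
  R2 @ bar5.0: B4/D5 m3 -> E4/B4 P5 similar
  R8 @ bar5.0: penult P8 not 3rd/6th
  R1 @ bar6.0: E4/B4 P5 -> A4/E5 P5 similar
  R2 @ bar6.0: G3/E4 M6 -> A3/A4 P8 similar
  R2 @ bar6.0: G3/B4 M3 -> A3/E5 P5 similar
  R6 @ bar6.3: closes on m3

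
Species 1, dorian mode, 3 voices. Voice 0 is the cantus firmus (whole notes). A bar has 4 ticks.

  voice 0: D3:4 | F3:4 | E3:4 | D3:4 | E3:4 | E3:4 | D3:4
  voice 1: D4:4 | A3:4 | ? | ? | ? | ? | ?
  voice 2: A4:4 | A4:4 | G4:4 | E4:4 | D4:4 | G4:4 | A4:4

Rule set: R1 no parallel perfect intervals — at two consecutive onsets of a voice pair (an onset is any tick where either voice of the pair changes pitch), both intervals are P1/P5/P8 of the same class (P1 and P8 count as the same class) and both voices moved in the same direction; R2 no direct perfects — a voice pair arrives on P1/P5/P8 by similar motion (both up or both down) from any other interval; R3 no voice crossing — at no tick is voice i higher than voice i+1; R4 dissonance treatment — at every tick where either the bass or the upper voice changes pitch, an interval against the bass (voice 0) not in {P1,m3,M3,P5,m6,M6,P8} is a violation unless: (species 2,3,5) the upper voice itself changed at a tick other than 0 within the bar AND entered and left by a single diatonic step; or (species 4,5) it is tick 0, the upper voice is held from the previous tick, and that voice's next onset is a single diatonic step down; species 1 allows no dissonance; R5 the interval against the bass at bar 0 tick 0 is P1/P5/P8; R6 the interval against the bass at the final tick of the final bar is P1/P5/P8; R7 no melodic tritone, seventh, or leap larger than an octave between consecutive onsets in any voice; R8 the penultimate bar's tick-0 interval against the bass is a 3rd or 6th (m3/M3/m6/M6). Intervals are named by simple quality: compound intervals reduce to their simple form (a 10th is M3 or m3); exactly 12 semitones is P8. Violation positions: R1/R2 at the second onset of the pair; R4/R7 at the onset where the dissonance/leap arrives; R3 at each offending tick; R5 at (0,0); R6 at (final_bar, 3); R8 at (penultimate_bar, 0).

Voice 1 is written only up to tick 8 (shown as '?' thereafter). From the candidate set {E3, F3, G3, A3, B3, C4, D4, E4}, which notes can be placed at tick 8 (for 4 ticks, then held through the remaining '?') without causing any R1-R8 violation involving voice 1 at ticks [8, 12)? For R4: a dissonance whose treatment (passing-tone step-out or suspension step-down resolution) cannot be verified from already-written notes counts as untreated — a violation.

E3: violates R2
F3: violates R4
G3: violates R1
A3: violates R4
B3: legal
C4: legal
D4: violates R4
E4: legal

{B3, C4, E4}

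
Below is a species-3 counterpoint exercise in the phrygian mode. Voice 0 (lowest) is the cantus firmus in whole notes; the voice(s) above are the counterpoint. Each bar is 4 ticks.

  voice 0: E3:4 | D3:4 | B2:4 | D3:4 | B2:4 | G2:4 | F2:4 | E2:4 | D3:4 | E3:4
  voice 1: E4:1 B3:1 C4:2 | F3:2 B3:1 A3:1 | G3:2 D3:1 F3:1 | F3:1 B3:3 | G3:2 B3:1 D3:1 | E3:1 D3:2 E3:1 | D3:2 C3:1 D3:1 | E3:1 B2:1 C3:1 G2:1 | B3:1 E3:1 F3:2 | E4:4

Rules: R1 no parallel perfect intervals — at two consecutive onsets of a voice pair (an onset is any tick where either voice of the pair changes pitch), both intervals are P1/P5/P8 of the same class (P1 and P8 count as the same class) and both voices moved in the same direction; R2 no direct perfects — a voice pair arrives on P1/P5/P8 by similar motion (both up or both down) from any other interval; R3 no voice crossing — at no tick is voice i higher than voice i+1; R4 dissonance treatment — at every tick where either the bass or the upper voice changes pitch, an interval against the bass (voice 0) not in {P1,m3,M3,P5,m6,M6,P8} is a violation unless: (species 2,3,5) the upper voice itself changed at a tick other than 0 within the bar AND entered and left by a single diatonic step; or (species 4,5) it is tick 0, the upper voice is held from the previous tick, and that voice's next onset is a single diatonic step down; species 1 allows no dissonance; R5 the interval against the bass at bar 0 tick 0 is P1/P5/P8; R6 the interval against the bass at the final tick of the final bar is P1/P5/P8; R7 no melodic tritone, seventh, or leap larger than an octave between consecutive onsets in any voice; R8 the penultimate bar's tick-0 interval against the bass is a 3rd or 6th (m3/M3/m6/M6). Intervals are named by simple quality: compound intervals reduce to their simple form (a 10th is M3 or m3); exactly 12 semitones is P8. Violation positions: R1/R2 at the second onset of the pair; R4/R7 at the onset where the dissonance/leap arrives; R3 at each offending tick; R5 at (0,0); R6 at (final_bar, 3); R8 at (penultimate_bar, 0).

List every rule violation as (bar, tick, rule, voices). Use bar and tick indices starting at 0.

(1, 2, R7, (1,))
(2, 3, R4, (0, 1))
(3, 1, R7, (1,))
(8, 0, R7, (0,))
(8, 0, R7, (1,))
(8, 1, R4, (0, 1))
(9, 0, R2, (0, 1))
(9, 0, R7, (1,))

bar 0: v0=E3 v1=E4 downbeat P8
bar 1: v0=D3 v1=F3 downbeat m3
bar 2: v0=B2 v1=G3 downbeat m6
bar 3: v0=D3 v1=F3 downbeat m3
bar 4: v0=B2 v1=G3 downbeat m6
bar 5: v0=G2 v1=E3 downbeat M6
bar 6: v0=F2 v1=D3 downbeat M6
bar 7: v0=E2 v1=E3 downbeat P8
bar 8: v0=D3 v1=B3 downbeat M6
bar 9: v0=E3 v1=E4 downbeat P8
  -> R7 @ bar 1 tick 2 v(1,): F3->B3 leap 6st
  -> R4 @ bar 2 tick 3 v(0, 1): B2/F3 TT untreated
  -> R7 @ bar 3 tick 1 v(1,): F3->B3 leap 6st
  -> R7 @ bar 8 tick 0 v(0,): E2->D3 leap 10st
  -> R7 @ bar 8 tick 0 v(1,): G2->B3 leap 16st
  -> R4 @ bar 8 tick 1 v(0, 1): D3/E3 M2 untreated
  -> R2 @ bar 9 tick 0 v(0, 1): D3/F3 m3 -> E3/E4 P8 similar
  -> R7 @ bar 9 tick 0 v(1,): F3->E4 leap 11st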